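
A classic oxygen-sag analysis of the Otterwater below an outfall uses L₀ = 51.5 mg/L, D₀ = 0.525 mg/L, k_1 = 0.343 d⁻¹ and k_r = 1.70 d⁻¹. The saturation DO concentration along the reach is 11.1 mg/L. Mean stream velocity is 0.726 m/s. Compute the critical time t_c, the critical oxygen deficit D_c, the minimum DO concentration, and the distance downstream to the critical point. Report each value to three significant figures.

t_c ≈ 1.15 d; D_c ≈ 7.01 mg/L; min DO ≈ 4.09 mg/L; x_c ≈ 72.1 km

At the critical point dD/dt = 0, so k_1 L₀ e^(−k_1 t) = k_r D. Substituting D(t) from the Streeter–Phelps equation and solving for t gives
t_c = ln[(k_r/k_1)(1 − D₀(k_r−k_1)/(k_1 L₀))] / (k_r−k_1).
Here k_r−k_1 = 1.357 d⁻¹ and 1 − D₀(k_r−k_1)/(k_1 L₀) = 1 − 0.525×1.357/(0.343×51.5) = 0.9597, so
t_c = ln(4.956 × 0.9597) / 1.357 = 1.559 / 1.357 = 1.149 d.
L(t_c) = L₀ e^(−k_1 t_c) = 51.5 × 0.6742 = 34.72 mg/L, and at the critical point k_r D_c = k_1 L, so D_c = (0.343/1.70) × 34.72 = 7.006 mg/L.
Minimum DO = C_s − D_c = 11.1 − 7.006 = 4.094 mg/L.
x_c = v t_c = 0.726 m/s × 1.149 d × 86400 s/d = 72090 m ≈ 72.1 km.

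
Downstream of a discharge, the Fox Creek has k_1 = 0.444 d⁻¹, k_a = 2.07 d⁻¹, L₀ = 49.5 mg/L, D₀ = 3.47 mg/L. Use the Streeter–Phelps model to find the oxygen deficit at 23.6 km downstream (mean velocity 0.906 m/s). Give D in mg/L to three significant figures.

Travel time t = x/v = 23.6 km / (0.906 m/s) = 23600 m / 0.906 m/s = 26050 s = 0.3015 d.
k_1 L₀/(k_a−k_1) = 0.444×49.5/(2.07−0.444) = 21.98/1.626 = 13.52 mg/L.
e^(−k_1 t) = e^(−0.444×0.3015) = 0.8747; e^(−k_a t) = e^(−2.07×0.3015) = 0.5358.
D = 13.52 × (0.8747 − 0.5358) + 3.47 × 0.5358 = 4.582 + 1.859 = 6.441 mg/L.

D ≈ 6.44 mg/L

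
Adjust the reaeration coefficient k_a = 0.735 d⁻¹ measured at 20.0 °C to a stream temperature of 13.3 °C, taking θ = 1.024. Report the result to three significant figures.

k_a(T₂) = k_a(T₁) · θ^(T₂−T₁) = 0.735 × 1.024^(13.3−20.0)
= 0.735 × 1.024^-6.70 = 0.735 × 0.8531 = 0.6270 d⁻¹.

k_a ≈ 0.627 d⁻¹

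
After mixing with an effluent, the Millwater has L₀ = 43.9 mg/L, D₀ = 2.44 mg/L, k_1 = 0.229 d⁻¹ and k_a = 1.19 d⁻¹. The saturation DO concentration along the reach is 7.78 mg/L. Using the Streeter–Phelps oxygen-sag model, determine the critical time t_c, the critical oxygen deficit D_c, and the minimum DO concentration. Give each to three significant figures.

t_c ≈ 1.44 d; D_c ≈ 6.08 mg/L; min DO ≈ 1.70 mg/L

At the critical point dD/dt = 0, so k_1 L₀ e^(−k_1 t) = k_a D. Substituting D(t) from the Streeter–Phelps equation and solving for t gives
t_c = ln[(k_a/k_1)(1 − D₀(k_a−k_1)/(k_1 L₀))] / (k_a−k_1).
Here k_a−k_1 = 0.9610 d⁻¹ and 1 − D₀(k_a−k_1)/(k_1 L₀) = 1 − 2.44×0.9610/(0.229×43.9) = 0.7668, so
t_c = ln(5.197 × 0.7668) / 0.9610 = 1.382 / 0.9610 = 1.438 d.
L(t_c) = L₀ e^(−k_1 t_c) = 43.9 × 0.7193 = 31.58 mg/L, and at the critical point k_a D_c = k_1 L, so D_c = (0.229/1.19) × 31.58 = 6.077 mg/L.
Minimum DO = C_s − D_c = 7.78 − 6.077 = 1.703 mg/L.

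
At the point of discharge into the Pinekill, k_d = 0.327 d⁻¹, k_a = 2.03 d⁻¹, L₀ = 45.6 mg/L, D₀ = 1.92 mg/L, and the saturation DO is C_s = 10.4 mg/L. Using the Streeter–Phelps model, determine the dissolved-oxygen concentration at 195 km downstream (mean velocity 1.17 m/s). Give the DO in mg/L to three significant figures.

Travel time t = x/v = 195 km / (1.17 m/s) = 195000 m / 1.17 m/s = 166700 s = 1.929 d.
k_d L₀/(k_a−k_d) = 0.327×45.6/(2.03−0.327) = 14.91/1.703 = 8.756 mg/L.
e^(−k_d t) = e^(−0.327×1.929) = 0.5322; e^(−k_a t) = e^(−2.03×1.929) = 0.01992.
D = 8.756 × (0.5322 − 0.01992) + 1.92 × 0.01992 = 4.485 + 0.03825 = 4.523 mg/L.
DO = C_s − D = 10.4 − 4.523 = 5.877 mg/L.

DO ≈ 5.88 mg/L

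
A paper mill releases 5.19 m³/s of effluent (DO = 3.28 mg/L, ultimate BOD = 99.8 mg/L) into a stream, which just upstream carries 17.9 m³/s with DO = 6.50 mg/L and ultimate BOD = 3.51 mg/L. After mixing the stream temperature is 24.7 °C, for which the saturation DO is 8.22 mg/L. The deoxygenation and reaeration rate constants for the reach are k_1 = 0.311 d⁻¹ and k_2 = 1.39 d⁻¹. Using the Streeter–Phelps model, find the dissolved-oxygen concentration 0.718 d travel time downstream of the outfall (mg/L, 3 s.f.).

Mixed DO = (17.9×6.50 + 5.19×3.28)/(17.9+5.19) = 133.4/23.09 = 5.776 mg/L.
Mixed L₀ = (17.9×3.51 + 5.19×99.8)/(23.09) = 580.8/23.09 = 25.15 mg/L.
Initial deficit D₀ = C_s − DO₀ = 8.22 − 5.776 = 2.444 mg/L.
D(0.718) = [0.311×25.15/(1.39−0.311)](e^(−0.311×0.718) − e^(−1.39×0.718)) + 2.444 e^(−1.39×0.718)
= 7.250 × (0.7999 − 0.3686) + 2.444 × 0.3686 = 4.027 mg/L.
DO = 8.22 − 4.027 = 4.193 mg/L.

DO ≈ 4.19 mg/L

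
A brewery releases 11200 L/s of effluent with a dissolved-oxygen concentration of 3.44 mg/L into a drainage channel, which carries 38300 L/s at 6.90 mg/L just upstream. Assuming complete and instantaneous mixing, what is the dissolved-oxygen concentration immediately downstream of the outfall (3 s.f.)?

6.12 mg/L

Flow-weighted mixing: C = (Q_r C_r + Q_w C_w)/(Q_r + Q_w)
= (38300×6.90 + 11200×3.44)/(38300 + 11200) = 302800/49500 = 6.117 mg/L.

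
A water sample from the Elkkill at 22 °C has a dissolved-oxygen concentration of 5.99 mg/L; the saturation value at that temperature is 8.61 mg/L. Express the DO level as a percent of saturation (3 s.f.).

69.6 % saturation

% saturation = C/C_s × 100 = 5.99/8.61 × 100 = 69.6 %.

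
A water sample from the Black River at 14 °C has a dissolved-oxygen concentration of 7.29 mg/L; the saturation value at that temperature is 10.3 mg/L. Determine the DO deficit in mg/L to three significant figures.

D ≈ 3.01 mg/L

D = C_s − C = 10.3 − 7.29 = 3.01 mg/L.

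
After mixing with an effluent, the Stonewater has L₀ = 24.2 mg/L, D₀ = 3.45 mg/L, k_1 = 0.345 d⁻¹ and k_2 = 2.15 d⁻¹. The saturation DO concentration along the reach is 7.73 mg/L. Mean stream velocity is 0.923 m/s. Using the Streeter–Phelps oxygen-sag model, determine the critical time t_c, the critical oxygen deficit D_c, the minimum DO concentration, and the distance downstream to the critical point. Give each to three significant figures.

t_c ≈ 0.255 d; D_c ≈ 3.56 mg/L; min DO ≈ 4.17 mg/L; x_c ≈ 20.3 km

t_c = [1/(k_2−k_1)] ln[(k_2/k_1)(1 − D₀(k_2−k_1)/(k_1 L₀))]
= [1/(2.15−0.345)] ln[(2.15/0.345)(1 − 3.45×1.805/(0.345×24.2))]
= (1/1.805) ln[6.232 × 0.2541] = 0.5540 × ln(1.584) = 0.5540 × 0.4598 = 0.2547 d.
D_c = (k_1/k_2) L₀ e^(−k_1 t_c) = (0.345/2.15) × 24.2 × e^(−0.345×0.2547) = 0.1605 × 24.2 × 0.9159 = 3.557 mg/L.
Minimum DO = C_s − D_c = 7.73 − 3.557 = 4.173 mg/L.
x_c = v t_c = 0.923 m/s × 0.2547 d × 86400 s/d = 20310 m ≈ 20.3 km.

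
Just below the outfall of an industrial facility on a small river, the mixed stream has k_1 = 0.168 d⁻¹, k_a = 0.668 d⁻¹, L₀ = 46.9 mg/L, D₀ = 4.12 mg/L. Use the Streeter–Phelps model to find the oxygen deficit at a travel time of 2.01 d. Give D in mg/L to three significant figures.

D ≈ 8.20 mg/L

k_1 L₀/(k_a−k_1) = 0.168×46.9/(0.668−0.168) = 7.879/0.5000 = 15.76 mg/L.
e^(−k_1 t) = e^(−0.168×2.010) = 0.7134; e^(−k_a t) = e^(−0.668×2.010) = 0.2611.
D = 15.76 × (0.7134 − 0.2611) + 4.12 × 0.2611 = 7.127 + 1.076 = 8.203 mg/L.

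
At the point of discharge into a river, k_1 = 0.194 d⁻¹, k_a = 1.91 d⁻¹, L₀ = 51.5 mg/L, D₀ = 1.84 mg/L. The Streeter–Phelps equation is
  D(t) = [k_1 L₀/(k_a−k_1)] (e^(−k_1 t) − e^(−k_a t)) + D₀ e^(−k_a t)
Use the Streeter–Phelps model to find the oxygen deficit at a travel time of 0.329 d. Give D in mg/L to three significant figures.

D ≈ 3.34 mg/L

k_1 L₀/(k_a−k_1) = 0.194×51.5/(1.91−0.194) = 9.991/1.716 = 5.822 mg/L.
e^(−k_1 t) = e^(−0.194×0.3290) = 0.9382; e^(−k_a t) = e^(−1.91×0.3290) = 0.5334.
D = 5.822 × (0.9382 − 0.5334) + 1.84 × 0.5334 = 2.356 + 0.9815 = 3.338 mg/L.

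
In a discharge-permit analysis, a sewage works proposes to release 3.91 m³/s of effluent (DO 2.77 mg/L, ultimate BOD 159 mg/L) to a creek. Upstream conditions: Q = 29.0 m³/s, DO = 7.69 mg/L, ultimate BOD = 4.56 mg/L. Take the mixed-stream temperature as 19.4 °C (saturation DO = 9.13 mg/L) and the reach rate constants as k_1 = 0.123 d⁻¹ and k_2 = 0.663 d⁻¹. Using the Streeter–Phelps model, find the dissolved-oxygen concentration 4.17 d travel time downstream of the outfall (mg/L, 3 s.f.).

Mixed DO = (29.0×7.69 + 3.91×2.77)/(29.0+3.91) = 233.8/32.91 = 7.105 mg/L.
Mixed L₀ = (29.0×4.56 + 3.91×159)/(32.91) = 753.9/32.91 = 22.91 mg/L.
Initial deficit D₀ = C_s − DO₀ = 9.13 − 7.105 = 2.025 mg/L.
D(4.17) = [0.123×22.91/(0.663−0.123)](e^(−0.123×4.17) − e^(−0.663×4.17)) + 2.025 e^(−0.663×4.17)
= 5.218 × (0.5988 − 0.06299) + 2.025 × 0.06299 = 2.923 mg/L.
DO = 9.13 − 2.923 = 6.207 mg/L.

DO ≈ 6.21 mg/L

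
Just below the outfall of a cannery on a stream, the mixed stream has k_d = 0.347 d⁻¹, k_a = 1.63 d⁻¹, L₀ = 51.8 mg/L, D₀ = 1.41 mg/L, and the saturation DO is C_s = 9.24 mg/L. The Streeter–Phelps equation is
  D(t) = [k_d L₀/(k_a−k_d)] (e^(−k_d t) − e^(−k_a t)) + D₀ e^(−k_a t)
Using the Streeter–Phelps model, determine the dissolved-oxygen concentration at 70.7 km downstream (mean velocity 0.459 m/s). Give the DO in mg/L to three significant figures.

Travel time t = x/v = 70.7 km / (0.459 m/s) = 70700 m / 0.459 m/s = 154000 s = 1.783 d.
k_d L₀/(k_a−k_d) = 0.347×51.8/(1.63−0.347) = 17.97/1.283 = 14.01 mg/L.
e^(−k_d t) = e^(−0.347×1.783) = 0.5387; e^(−k_a t) = e^(−1.63×1.783) = 0.05470.
D = 14.01 × (0.5387 − 0.05470) + 1.41 × 0.05470 = 6.781 + 0.07713 = 6.858 mg/L.
DO = C_s − D = 9.24 − 6.858 = 2.382 mg/L.

DO ≈ 2.38 mg/L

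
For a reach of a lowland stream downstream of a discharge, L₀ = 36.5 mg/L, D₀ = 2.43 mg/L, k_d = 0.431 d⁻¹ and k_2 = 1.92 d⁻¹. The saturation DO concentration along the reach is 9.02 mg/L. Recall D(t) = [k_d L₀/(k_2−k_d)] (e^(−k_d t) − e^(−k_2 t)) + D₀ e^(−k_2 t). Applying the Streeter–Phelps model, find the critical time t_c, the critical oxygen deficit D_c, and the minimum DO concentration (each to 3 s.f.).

t_c ≈ 0.828 d; D_c ≈ 5.73 mg/L; min DO ≈ 3.29 mg/L

t_c = [1/(k_2−k_d)] ln[(k_2/k_d)(1 − D₀(k_2−k_d)/(k_d L₀))]
= [1/(1.92−0.431)] ln[(1.92/0.431)(1 − 2.43×1.489/(0.431×36.5))]
= (1/1.489) ln[4.455 × 0.7700] = 0.6716 × ln(3.430) = 0.6716 × 1.233 = 0.8278 d.
D_c = (k_d/k_2) L₀ e^(−k_d t_c) = (0.431/1.92) × 36.5 × e^(−0.431×0.8278) = 0.2245 × 36.5 × 0.6999 = 5.735 mg/L.
Minimum DO = C_s − D_c = 9.02 − 5.735 = 3.285 mg/L.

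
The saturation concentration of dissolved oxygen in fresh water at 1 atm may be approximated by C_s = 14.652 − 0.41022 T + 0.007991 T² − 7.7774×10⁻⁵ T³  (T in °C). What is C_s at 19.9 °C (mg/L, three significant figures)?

C_s = 14.652 − 0.41022×19.9 + 0.007991×19.9² − 7.7774×10⁻⁵×19.9³ = 9.040 mg/L.

C_s ≈ 9.04 mg/L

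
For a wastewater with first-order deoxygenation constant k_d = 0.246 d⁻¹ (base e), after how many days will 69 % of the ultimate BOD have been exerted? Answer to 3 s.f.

t ≈ 4.76 d

y/L₀ = 1 − e^(−k_d t) = 0.69 ⇒ e^(−k_d t) = 0.310
t = −ln(0.310) / 0.246 = 1.171 / 0.246 = 4.761 d.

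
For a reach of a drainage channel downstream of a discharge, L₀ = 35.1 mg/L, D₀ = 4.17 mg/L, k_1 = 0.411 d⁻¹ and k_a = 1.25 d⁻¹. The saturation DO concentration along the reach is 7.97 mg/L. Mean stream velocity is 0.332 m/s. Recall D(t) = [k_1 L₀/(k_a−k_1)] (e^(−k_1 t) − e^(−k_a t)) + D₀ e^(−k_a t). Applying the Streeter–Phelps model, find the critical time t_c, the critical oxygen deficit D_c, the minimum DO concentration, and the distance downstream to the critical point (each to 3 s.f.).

t_c ≈ 0.995 d; D_c ≈ 7.67 mg/L; min DO ≈ 0.302 mg/L; x_c ≈ 28.5 km

t_c = [1/(k_a−k_1)] ln[(k_a/k_1)(1 − D₀(k_a−k_1)/(k_1 L₀))]
= [1/(1.25−0.411)] ln[(1.25/0.411)(1 − 4.17×0.8390/(0.411×35.1))]
= (1/0.8390) ln[3.041 × 0.7575] = 1.192 × ln(2.304) = 1.192 × 0.8345 = 0.9947 d.
L(t_c) = L₀ e^(−k_1 t_c) = 35.1 × 0.6644 = 23.32 mg/L, and at the critical point k_a D_c = k_1 L, so D_c = (0.411/1.25) × 23.32 = 7.668 mg/L.
Minimum DO = C_s − D_c = 7.97 − 7.668 = 0.3018 mg/L.
x_c = v t_c = 0.332 m/s × 0.9947 d × 86400 s/d = 28530 m ≈ 28.5 km.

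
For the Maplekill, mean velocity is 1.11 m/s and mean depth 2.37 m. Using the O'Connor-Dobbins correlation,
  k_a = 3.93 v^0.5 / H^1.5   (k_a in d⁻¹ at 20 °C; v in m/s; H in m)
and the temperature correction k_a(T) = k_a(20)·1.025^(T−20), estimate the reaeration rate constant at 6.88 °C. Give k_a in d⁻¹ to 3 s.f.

k_a(20) = 3.93 × 1.11^0.5 / 2.37^1.5 = 3.93 × 1.054 / 3.649 = 1.135 d⁻¹.
k_a(6.88) = 1.135 × 1.025^(6.88−20) = 1.135 × 0.7233 = 0.8208 d⁻¹.

k_a ≈ 0.821 d⁻¹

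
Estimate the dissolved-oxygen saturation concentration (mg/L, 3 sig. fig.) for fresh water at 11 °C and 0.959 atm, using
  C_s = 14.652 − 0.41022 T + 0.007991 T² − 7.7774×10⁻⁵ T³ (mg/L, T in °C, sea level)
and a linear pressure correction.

At sea level: C_s = 14.652 − 0.41022×11 + 0.007991×11² − 7.7774×10⁻⁵×11³ = 11.00 mg/L.
Pressure correction: C_s' = 11.00 × 0.959 = 10.55 mg/L.

C_s ≈ 10.6 mg/L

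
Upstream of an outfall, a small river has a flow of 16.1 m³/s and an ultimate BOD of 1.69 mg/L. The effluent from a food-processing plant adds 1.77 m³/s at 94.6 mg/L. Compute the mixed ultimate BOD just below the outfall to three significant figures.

Flow-weighted mixing: C = (Q_r C_r + Q_w C_w)/(Q_r + Q_w)
= (16.1×1.69 + 1.77×94.6)/(16.1 + 1.77) = 194.7/17.87 = 10.89 mg/L.

10.9 mg/L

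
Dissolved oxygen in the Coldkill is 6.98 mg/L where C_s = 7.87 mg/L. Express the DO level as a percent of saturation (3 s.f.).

% saturation = C/C_s × 100 = 6.98/7.87 × 100 = 88.7 %.

88.7 % saturation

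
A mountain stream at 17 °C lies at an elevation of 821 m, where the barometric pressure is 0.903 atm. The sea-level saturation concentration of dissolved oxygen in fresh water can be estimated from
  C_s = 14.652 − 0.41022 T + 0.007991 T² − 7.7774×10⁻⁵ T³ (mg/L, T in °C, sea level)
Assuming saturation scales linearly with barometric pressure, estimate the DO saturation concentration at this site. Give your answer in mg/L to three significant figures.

C_s ≈ 8.67 mg/L

At sea level: C_s = 14.652 − 0.41022×17 + 0.007991×17² − 7.7774×10⁻⁵×17³ = 9.606 mg/L.
Pressure correction: C_s' = 9.606 × 0.903 = 8.674 mg/L.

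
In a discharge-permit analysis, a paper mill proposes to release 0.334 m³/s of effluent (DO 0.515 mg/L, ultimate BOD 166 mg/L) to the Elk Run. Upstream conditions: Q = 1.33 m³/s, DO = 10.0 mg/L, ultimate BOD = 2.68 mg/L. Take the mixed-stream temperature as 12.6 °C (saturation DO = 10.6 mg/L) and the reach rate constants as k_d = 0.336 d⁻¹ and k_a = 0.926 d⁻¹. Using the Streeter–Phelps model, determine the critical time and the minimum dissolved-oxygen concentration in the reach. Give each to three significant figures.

Mixed DO = (1.33×10.0 + 0.334×0.515)/(1.33+0.334) = 13.47/1.664 = 8.096 mg/L.
Mixed L₀ = (1.33×2.68 + 0.334×166)/(1.664) = 59.01/1.664 = 35.46 mg/L.
Initial deficit D₀ = C_s − DO₀ = 10.6 − 8.096 = 2.504 mg/L.
t_c = (1/0.5900) ln[(0.926/0.336)(1 − 2.504×0.5900/(0.336×35.46))] = 1.695 × ln(2.414) = 1.494 d.
D_c = (0.336/0.926) × 35.46 × e^(−0.336×1.494) = 0.3629 × 35.46 × 0.6054 = 7.789 mg/L.
Minimum DO = 10.6 − 7.789 = 2.811 mg/L.

t_c ≈ 1.49 d; minimum DO ≈ 2.81 mg/L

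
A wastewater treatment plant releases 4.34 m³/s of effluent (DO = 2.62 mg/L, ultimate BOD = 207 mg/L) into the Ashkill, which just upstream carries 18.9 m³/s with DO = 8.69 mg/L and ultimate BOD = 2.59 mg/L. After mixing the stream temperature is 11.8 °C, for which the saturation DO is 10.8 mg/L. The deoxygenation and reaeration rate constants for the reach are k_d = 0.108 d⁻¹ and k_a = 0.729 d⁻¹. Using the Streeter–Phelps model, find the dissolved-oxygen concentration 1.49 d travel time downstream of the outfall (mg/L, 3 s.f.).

Mixed DO = (18.9×8.69 + 4.34×2.62)/(18.9+4.34) = 175.6/23.24 = 7.556 mg/L.
Mixed L₀ = (18.9×2.59 + 4.34×207)/(23.24) = 947.3/23.24 = 40.76 mg/L.
Initial deficit D₀ = C_s − DO₀ = 10.8 − 7.556 = 3.244 mg/L.
D(1.49) = [0.108×40.76/(0.729−0.108)](e^(−0.108×1.49) − e^(−0.729×1.49)) + 3.244 e^(−0.729×1.49)
= 7.089 × (0.8514 − 0.3375) + 3.244 × 0.3375 = 4.738 mg/L.
DO = 10.8 − 4.738 = 6.062 mg/L.

DO ≈ 6.06 mg/L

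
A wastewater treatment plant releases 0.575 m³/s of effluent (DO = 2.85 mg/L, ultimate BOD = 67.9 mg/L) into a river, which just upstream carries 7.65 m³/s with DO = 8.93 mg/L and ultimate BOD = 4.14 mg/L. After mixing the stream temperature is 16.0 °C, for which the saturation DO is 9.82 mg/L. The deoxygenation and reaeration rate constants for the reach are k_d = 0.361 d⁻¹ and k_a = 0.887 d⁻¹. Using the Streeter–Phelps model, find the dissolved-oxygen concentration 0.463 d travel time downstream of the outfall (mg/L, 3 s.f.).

DO ≈ 7.87 mg/L

Mixed DO = (7.65×8.93 + 0.575×2.85)/(7.65+0.575) = 69.95/8.225 = 8.505 mg/L.
Mixed L₀ = (7.65×4.14 + 0.575×67.9)/(8.225) = 70.71/8.225 = 8.597 mg/L.
Initial deficit D₀ = C_s − DO₀ = 9.82 − 8.505 = 1.315 mg/L.
D(0.463) = [0.361×8.597/(0.887−0.361)](e^(−0.361×0.463) − e^(−0.887×0.463)) + 1.315 e^(−0.887×0.463)
= 5.900 × (0.8461 − 0.6632) + 1.315 × 0.6632 = 1.951 mg/L.
DO = 9.82 − 1.951 = 7.869 mg/L.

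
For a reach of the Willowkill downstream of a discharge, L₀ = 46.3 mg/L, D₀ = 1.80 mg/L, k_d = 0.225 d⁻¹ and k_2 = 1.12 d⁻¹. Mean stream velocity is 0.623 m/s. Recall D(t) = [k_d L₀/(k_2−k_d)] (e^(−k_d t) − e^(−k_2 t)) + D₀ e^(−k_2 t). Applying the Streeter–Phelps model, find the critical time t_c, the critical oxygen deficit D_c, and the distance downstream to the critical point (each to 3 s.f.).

t_c ≈ 1.61 d; D_c ≈ 6.48 mg/L; x_c ≈ 86.4 km

With k_2/k_d = 4.978 and 1 − D₀(k_2−k_d)/(k_d L₀) = 0.8454,
t_c = ln(4.978 × 0.8454) / (1.12 − 0.225) = ln(4.208) / 0.8950 = 1.437/0.8950 = 1.606 d.
D_c = (k_d/k_2) L₀ e^(−k_d t_c) = (0.225/1.12) × 46.3 × e^(−0.225×1.606) = 0.2009 × 46.3 × 0.6968 = 6.481 mg/L.
x_c = v t_c = 0.623 m/s × 1.606 d × 86400 s/d = 86420 m ≈ 86.4 km.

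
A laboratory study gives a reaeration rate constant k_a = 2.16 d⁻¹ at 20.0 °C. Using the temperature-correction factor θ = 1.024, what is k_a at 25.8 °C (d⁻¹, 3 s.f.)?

k_a ≈ 2.48 d⁻¹

k_a(T₂) = k_a(T₁) · θ^(T₂−T₁) = 2.16 × 1.024^(25.8−20.0)
= 2.16 × 1.024^5.80 = 2.16 × 1.147 = 2.479 d⁻¹.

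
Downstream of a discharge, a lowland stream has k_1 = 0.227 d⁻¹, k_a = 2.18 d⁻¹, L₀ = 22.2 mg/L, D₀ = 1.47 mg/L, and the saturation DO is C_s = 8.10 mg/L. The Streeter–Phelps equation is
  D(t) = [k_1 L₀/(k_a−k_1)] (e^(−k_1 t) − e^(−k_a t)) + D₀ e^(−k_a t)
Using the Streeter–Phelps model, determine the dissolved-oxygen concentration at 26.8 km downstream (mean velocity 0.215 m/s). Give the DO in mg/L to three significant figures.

Travel time t = x/v = 26.8 km / (0.215 m/s) = 26800 m / 0.215 m/s = 124700 s = 1.443 d.
k_1 L₀/(k_a−k_1) = 0.227×22.2/(2.18−0.227) = 5.039/1.953 = 2.580 mg/L.
e^(−k_1 t) = e^(−0.227×1.443) = 0.7207; e^(−k_a t) = e^(−2.18×1.443) = 0.04306.
D = 2.580 × (0.7207 − 0.04306) + 1.47 × 0.04306 = 1.749 + 0.06330 = 1.812 mg/L.
DO = C_s − D = 8.10 − 1.812 = 6.288 mg/L.

DO ≈ 6.29 mg/L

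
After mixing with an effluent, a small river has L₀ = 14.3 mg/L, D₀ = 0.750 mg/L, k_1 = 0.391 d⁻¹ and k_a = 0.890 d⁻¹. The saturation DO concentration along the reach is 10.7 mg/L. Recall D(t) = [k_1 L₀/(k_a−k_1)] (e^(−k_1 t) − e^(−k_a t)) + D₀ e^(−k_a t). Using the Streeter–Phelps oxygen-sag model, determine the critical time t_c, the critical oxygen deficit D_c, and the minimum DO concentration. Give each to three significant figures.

t_c ≈ 1.51 d; D_c ≈ 3.48 mg/L; min DO ≈ 7.22 mg/L

At the critical point dD/dt = 0, so k_1 L₀ e^(−k_1 t) = k_a D. Substituting D(t) from the Streeter–Phelps equation and solving for t gives
t_c = ln[(k_a/k_1)(1 − D₀(k_a−k_1)/(k_1 L₀))] / (k_a−k_1).
Here k_a−k_1 = 0.4990 d⁻¹ and 1 − D₀(k_a−k_1)/(k_1 L₀) = 1 − 0.750×0.4990/(0.391×14.3) = 0.9331, so
t_c = ln(2.276 × 0.9331) / 0.4990 = 0.7532 / 0.4990 = 1.509 d.
D_c = (k_1/k_a) L₀ e^(−k_1 t_c) = (0.391/0.890) × 14.3 × e^(−0.391×1.509) = 0.4393 × 14.3 × 0.5542 = 3.482 mg/L.
Minimum DO = C_s − D_c = 10.7 − 3.482 = 7.218 mg/L.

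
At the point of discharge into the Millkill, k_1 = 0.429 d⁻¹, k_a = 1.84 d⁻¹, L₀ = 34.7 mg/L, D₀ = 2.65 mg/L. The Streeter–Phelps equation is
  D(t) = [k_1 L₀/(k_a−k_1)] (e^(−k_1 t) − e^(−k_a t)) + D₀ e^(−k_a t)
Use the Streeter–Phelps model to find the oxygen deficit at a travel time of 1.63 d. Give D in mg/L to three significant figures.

D ≈ 4.85 mg/L

k_1 L₀/(k_a−k_1) = 0.429×34.7/(1.84−0.429) = 14.89/1.411 = 10.55 mg/L.
e^(−k_1 t) = e^(−0.429×1.630) = 0.4969; e^(−k_a t) = e^(−1.84×1.630) = 0.04983.
D = 10.55 × (0.4969 − 0.04983) + 2.65 × 0.04983 = 4.717 + 0.1320 = 4.849 mg/L.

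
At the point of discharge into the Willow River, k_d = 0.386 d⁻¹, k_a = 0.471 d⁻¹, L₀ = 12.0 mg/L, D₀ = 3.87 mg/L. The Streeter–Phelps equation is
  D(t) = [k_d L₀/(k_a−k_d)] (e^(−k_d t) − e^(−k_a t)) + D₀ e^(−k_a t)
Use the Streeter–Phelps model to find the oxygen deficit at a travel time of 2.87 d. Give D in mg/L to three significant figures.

k_d L₀/(k_a−k_d) = 0.386×12.0/(0.471−0.386) = 4.632/0.08500 = 54.49 mg/L.
e^(−k_d t) = e^(−0.386×2.870) = 0.3303; e^(−k_a t) = e^(−0.471×2.870) = 0.2588.
D = 54.49 × (0.3303 − 0.2588) + 3.87 × 0.2588 = 3.896 + 1.001 = 4.898 mg/L.

D ≈ 4.90 mg/L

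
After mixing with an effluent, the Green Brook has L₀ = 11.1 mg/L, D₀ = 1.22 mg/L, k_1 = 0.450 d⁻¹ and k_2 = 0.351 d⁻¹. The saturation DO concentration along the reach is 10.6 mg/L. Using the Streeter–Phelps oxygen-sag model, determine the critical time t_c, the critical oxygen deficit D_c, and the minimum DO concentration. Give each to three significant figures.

t_c ≈ 2.27 d; D_c ≈ 5.13 mg/L; min DO ≈ 5.47 mg/L

With k_2/k_1 = 0.7800 and 1 − D₀(k_2−k_1)/(k_1 L₀) = 1.024,
t_c = ln(0.7800 × 1.024) / (0.351 − 0.450) = ln(0.7989) / -0.09900 = -0.2246/-0.09900 = 2.268 d.
L(t_c) = L₀ e^(−k_1 t_c) = 11.1 × 0.3603 = 4.000 mg/L, and at the critical point k_2 D_c = k_1 L, so D_c = (0.450/0.351) × 4.000 = 5.128 mg/L.
Minimum DO = C_s − D_c = 10.6 − 5.128 = 5.472 mg/L.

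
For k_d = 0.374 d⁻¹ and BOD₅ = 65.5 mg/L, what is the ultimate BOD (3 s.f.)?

BOD₅ = L₀(1 − e^(−5k_d)) ⇒ L₀ = BOD₅ / (1 − e^(−5×0.374))
= 65.5 / (1 − 0.1541) = 65.5 / 0.8459 = 77.43 mg/L.

L₀ ≈ 77.4 mg/L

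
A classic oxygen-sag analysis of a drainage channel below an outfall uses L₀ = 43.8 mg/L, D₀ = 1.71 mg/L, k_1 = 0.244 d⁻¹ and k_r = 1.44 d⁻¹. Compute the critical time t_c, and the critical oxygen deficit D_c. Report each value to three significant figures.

t_c ≈ 1.31 d; D_c ≈ 5.40 mg/L

With k_r/k_1 = 5.902 and 1 − D₀(k_r−k_1)/(k_1 L₀) = 0.8086,
t_c = ln(5.902 × 0.8086) / (1.44 − 0.244) = ln(4.772) / 1.196 = 1.563/1.196 = 1.307 d.
L(t_c) = L₀ e^(−k_1 t_c) = 43.8 × 0.7270 = 31.84 mg/L, and at the critical point k_r D_c = k_1 L, so D_c = (0.244/1.44) × 31.84 = 5.396 mg/L.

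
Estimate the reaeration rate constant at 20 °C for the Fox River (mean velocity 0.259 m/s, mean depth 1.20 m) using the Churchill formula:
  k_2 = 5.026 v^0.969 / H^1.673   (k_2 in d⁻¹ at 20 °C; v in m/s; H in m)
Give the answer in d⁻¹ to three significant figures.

k_2 ≈ 1.00 d⁻¹

k_2 = 5.026 × 0.259^0.969 / 1.20^1.673 = 5.026 × 0.2701 / 1.357 = 1.001 d⁻¹.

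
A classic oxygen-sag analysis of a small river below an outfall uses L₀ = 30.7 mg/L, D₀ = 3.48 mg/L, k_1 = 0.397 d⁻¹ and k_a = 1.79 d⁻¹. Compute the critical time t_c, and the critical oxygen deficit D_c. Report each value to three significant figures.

With k_a/k_1 = 4.509 and 1 − D₀(k_a−k_1)/(k_1 L₀) = 0.6023,
t_c = ln(4.509 × 0.6023) / (1.79 − 0.397) = ln(2.715) / 1.393 = 0.9990/1.393 = 0.7171 d.
L(t_c) = L₀ e^(−k_1 t_c) = 30.7 × 0.7522 = 23.09 mg/L, and at the critical point k_a D_c = k_1 L, so D_c = (0.397/1.79) × 23.09 = 5.122 mg/L.

t_c ≈ 0.717 d; D_c ≈ 5.12 mg/L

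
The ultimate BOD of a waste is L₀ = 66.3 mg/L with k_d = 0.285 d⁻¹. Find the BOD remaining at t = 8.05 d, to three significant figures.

L_t = L₀ e^(−k_d t) = 66.3 × e^(−0.285×8.05) = 66.3 × 0.1008 = 6.685 mg/L.

L ≈ 6.69 mg/L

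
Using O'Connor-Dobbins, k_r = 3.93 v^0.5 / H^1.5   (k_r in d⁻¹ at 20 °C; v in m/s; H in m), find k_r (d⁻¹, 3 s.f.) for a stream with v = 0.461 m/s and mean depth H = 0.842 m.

k_r = 3.93 × 0.461^0.5 / 0.842^1.5 = 3.93 × 0.6790 / 0.7726 = 3.454 d⁻¹.

k_r ≈ 3.45 d⁻¹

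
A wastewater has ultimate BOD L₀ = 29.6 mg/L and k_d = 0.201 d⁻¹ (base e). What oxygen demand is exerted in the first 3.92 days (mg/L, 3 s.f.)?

y ≈ 16.1 mg/L

y_t = L₀(1 − e^(−k_d t)) = 29.6 × (1 − e^(−0.201×3.92))
= 29.6 × (1 − 0.4548) = 29.6 × 0.5452 = 16.14 mg/L.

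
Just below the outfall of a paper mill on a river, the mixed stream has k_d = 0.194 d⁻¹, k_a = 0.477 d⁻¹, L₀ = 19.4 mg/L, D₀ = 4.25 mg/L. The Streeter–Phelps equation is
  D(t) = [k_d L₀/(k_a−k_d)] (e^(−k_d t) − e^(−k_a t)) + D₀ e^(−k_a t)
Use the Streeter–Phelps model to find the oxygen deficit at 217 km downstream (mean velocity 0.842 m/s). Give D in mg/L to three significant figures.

D ≈ 5.27 mg/L

Travel time t = x/v = 217 km / (0.842 m/s) = 217000 m / 0.842 m/s = 257700 s = 2.983 d.
k_d L₀/(k_a−k_d) = 0.194×19.4/(0.477−0.194) = 3.764/0.2830 = 13.30 mg/L.
e^(−k_d t) = e^(−0.194×2.983) = 0.5606; e^(−k_a t) = e^(−0.477×2.983) = 0.2410.
D = 13.30 × (0.5606 − 0.2410) + 4.25 × 0.2410 = 4.250 + 1.024 = 5.275 mg/L.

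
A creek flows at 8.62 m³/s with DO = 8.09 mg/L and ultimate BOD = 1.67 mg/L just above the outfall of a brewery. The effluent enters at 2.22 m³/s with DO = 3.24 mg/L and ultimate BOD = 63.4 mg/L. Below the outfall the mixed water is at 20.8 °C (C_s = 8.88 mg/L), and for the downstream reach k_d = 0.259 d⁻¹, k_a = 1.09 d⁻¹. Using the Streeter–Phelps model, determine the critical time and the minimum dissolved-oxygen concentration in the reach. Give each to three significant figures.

t_c ≈ 1.12 d; minimum DO ≈ 6.33 mg/L

Mixed DO = (8.62×8.09 + 2.22×3.24)/(8.62+2.22) = 76.93/10.84 = 7.097 mg/L.
Mixed L₀ = (8.62×1.67 + 2.22×63.4)/(10.84) = 155.1/10.84 = 14.31 mg/L.
Initial deficit D₀ = C_s − DO₀ = 8.88 − 7.097 = 1.783 mg/L.
t_c = (1/0.8310) ln[(1.09/0.259)(1 − 1.783×0.8310/(0.259×14.31))] = 1.203 × ln(2.526) = 1.115 d.
D_c = (0.259/1.09) × 14.31 × e^(−0.259×1.115) = 0.2376 × 14.31 × 0.7492 = 2.548 mg/L.
Minimum DO = 8.88 − 2.548 = 6.332 mg/L.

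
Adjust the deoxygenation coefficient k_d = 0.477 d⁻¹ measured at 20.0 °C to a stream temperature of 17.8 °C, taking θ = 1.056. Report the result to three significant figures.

k_d(T₂) = k_d(T₁) · θ^(T₂−T₁) = 0.477 × 1.056^(17.8−20.0)
= 0.477 × 1.056^-2.20 = 0.477 × 0.8870 = 0.4231 d⁻¹.

k_d ≈ 0.423 d⁻¹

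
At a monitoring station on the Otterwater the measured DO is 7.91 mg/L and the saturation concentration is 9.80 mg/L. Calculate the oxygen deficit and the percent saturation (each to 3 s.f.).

D = C_s − C = 9.80 − 7.91 = 1.89 mg/L.
% saturation = 7.91/9.80 × 100 = 80.7 %.

D ≈ 1.89 mg/L; 80.7 % saturation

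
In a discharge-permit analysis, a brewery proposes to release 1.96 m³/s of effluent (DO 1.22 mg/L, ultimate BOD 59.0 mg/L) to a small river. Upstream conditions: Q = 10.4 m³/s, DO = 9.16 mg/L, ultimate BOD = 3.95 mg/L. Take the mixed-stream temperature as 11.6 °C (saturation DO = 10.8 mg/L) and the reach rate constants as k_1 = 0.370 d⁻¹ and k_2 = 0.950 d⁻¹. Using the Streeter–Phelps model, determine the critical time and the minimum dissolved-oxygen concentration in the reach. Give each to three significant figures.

t_c ≈ 0.861 d; minimum DO ≈ 7.21 mg/L

Mixed DO = (10.4×9.16 + 1.96×1.22)/(10.4+1.96) = 97.66/12.36 = 7.901 mg/L.
Mixed L₀ = (10.4×3.95 + 1.96×59.0)/(12.36) = 156.7/12.36 = 12.68 mg/L.
Initial deficit D₀ = C_s − DO₀ = 10.8 − 7.901 = 2.899 mg/L.
t_c = (1/0.5800) ln[(0.950/0.370)(1 − 2.899×0.5800/(0.370×12.68))] = 1.724 × ln(1.647) = 0.8606 d.
D_c = (0.370/0.950) × 12.68 × e^(−0.370×0.8606) = 0.3895 × 12.68 × 0.7273 = 3.592 mg/L.
Minimum DO = 10.8 − 3.592 = 7.208 mg/L.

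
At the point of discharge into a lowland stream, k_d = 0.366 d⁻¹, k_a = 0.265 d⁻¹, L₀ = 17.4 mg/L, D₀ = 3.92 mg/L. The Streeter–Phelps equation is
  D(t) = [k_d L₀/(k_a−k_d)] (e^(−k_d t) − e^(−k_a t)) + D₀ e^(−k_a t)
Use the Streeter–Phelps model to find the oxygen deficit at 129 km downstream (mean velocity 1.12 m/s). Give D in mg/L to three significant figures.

Travel time t = x/v = 129 km / (1.12 m/s) = 129000 m / 1.12 m/s = 115200 s = 1.333 d.
k_d L₀/(k_a−k_d) = 0.366×17.4/(0.265−0.366) = 6.368/-0.1010 = -63.05 mg/L.
e^(−k_d t) = e^(−0.366×1.333) = 0.6139; e^(−k_a t) = e^(−0.265×1.333) = 0.7024.
D = -63.05 × (0.6139 − 0.7024) + 3.92 × 0.7024 = 5.579 + 2.753 = 8.332 mg/L.

D ≈ 8.33 mg/L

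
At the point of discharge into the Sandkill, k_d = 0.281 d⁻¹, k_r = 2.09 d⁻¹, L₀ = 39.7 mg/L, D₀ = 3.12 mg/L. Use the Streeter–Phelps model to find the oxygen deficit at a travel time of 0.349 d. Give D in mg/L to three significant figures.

k_d L₀/(k_r−k_d) = 0.281×39.7/(2.09−0.281) = 11.16/1.809 = 6.167 mg/L.
e^(−k_d t) = e^(−0.281×0.3490) = 0.9066; e^(−k_r t) = e^(−2.09×0.3490) = 0.4822.
D = 6.167 × (0.9066 − 0.4822) + 3.12 × 0.4822 = 2.617 + 1.504 = 4.122 mg/L.

D ≈ 4.12 mg/L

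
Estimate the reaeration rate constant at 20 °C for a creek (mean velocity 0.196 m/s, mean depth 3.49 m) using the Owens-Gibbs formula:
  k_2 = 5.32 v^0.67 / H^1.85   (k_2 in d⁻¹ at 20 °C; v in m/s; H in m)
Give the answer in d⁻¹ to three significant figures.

k_2 = 5.32 × 0.196^0.67 / 3.49^1.85 = 5.32 × 0.3356 / 10.10 = 0.1768 d⁻¹.

k_2 ≈ 0.177 d⁻¹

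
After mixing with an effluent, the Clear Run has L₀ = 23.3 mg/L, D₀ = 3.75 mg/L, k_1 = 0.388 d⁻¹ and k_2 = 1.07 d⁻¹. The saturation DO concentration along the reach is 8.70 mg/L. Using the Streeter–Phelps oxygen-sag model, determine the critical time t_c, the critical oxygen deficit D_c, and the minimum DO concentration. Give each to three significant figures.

t_c ≈ 1.00 d; D_c ≈ 5.73 mg/L; min DO ≈ 2.97 mg/L

With k_2/k_1 = 2.758 and 1 − D₀(k_2−k_1)/(k_1 L₀) = 0.7171,
t_c = ln(2.758 × 0.7171) / (1.07 − 0.388) = ln(1.978) / 0.6820 = 0.6819/0.6820 = 0.9998 d.
L(t_c) = L₀ e^(−k_1 t_c) = 23.3 × 0.6785 = 15.81 mg/L, and at the critical point k_2 D_c = k_1 L, so D_c = (0.388/1.07) × 15.81 = 5.732 mg/L.
Minimum DO = C_s − D_c = 8.70 − 5.732 = 2.968 mg/L.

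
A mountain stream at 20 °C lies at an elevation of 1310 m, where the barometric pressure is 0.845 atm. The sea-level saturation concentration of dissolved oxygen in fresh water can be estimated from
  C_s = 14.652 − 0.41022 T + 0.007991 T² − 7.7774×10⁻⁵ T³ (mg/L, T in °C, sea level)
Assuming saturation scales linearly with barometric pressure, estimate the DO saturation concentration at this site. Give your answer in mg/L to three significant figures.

At sea level: C_s = 14.652 − 0.41022×20 + 0.007991×20² − 7.7774×10⁻⁵×20³ = 9.022 mg/L.
Pressure correction: C_s' = 9.022 × 0.845 = 7.623 mg/L.

C_s ≈ 7.62 mg/L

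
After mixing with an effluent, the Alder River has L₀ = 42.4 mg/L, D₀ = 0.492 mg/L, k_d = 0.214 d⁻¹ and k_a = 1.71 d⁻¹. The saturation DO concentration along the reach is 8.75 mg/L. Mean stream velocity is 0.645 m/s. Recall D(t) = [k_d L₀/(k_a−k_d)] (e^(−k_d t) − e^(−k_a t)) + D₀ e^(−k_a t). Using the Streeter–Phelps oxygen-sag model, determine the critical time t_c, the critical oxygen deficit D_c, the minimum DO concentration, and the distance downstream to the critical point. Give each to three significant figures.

t_c ≈ 1.33 d; D_c ≈ 3.99 mg/L; min DO ≈ 4.76 mg/L; x_c ≈ 74.3 km

t_c = [1/(k_a−k_d)] ln[(k_a/k_d)(1 − D₀(k_a−k_d)/(k_d L₀))]
= [1/(1.71−0.214)] ln[(1.71/0.214)(1 − 0.492×1.496/(0.214×42.4))]
= (1/1.496) ln[7.991 × 0.9189] = 0.6684 × ln(7.342) = 0.6684 × 1.994 = 1.333 d.
L(t_c) = L₀ e^(−k_d t_c) = 42.4 × 0.7519 = 31.88 mg/L, and at the critical point k_a D_c = k_d L, so D_c = (0.214/1.71) × 31.88 = 3.990 mg/L.
Minimum DO = C_s − D_c = 8.75 − 3.990 = 4.760 mg/L.
x_c = v t_c = 0.645 m/s × 1.333 d × 86400 s/d = 74270 m ≈ 74.3 km.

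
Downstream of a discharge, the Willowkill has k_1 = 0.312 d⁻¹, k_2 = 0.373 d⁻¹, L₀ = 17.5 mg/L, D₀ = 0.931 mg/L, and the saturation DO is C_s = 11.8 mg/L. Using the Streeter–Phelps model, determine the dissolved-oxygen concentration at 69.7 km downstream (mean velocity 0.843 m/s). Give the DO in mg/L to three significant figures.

Travel time t = x/v = 69.7 km / (0.843 m/s) = 69700 m / 0.843 m/s = 82680 s = 0.9570 d.
k_1 L₀/(k_2−k_1) = 0.312×17.5/(0.373−0.312) = 5.460/0.06100 = 89.51 mg/L.
e^(−k_1 t) = e^(−0.312×0.9570) = 0.7419; e^(−k_2 t) = e^(−0.373×0.9570) = 0.6998.
D = 89.51 × (0.7419 − 0.6998) + 0.931 × 0.6998 = 3.765 + 0.6515 = 4.417 mg/L.
DO = C_s − D = 11.8 − 4.417 = 7.383 mg/L.

DO ≈ 7.38 mg/L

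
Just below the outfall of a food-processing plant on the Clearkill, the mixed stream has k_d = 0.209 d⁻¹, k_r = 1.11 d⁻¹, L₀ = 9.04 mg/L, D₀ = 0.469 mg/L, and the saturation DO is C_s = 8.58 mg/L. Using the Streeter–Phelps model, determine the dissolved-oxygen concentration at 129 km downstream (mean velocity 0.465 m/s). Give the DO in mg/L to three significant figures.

DO ≈ 7.55 mg/L

Travel time t = x/v = 129 km / (0.465 m/s) = 129000 m / 0.465 m/s = 277400 s = 3.211 d.
k_d L₀/(k_r−k_d) = 0.209×9.04/(1.11−0.209) = 1.889/0.9010 = 2.097 mg/L.
e^(−k_d t) = e^(−0.209×3.211) = 0.5112; e^(−k_r t) = e^(−1.11×3.211) = 0.02832.
D = 2.097 × (0.5112 − 0.02832) + 0.469 × 0.02832 = 1.012 + 0.01328 = 1.026 mg/L.
DO = C_s − D = 8.58 − 1.026 = 7.554 mg/L.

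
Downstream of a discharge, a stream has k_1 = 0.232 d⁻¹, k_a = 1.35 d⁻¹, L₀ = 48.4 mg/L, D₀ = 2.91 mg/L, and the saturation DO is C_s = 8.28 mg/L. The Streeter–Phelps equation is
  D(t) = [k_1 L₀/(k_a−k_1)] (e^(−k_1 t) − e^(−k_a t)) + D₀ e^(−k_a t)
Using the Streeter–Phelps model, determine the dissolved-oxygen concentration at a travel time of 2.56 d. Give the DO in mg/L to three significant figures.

DO ≈ 2.96 mg/L

k_1 L₀/(k_a−k_1) = 0.232×48.4/(1.35−0.232) = 11.23/1.118 = 10.04 mg/L.
e^(−k_1 t) = e^(−0.232×2.560) = 0.5522; e^(−k_a t) = e^(−1.35×2.560) = 0.03156.
D = 10.04 × (0.5522 − 0.03156) + 2.91 × 0.03156 = 5.229 + 0.09183 = 5.321 mg/L.
DO = C_s − D = 8.28 − 5.321 = 2.959 mg/L.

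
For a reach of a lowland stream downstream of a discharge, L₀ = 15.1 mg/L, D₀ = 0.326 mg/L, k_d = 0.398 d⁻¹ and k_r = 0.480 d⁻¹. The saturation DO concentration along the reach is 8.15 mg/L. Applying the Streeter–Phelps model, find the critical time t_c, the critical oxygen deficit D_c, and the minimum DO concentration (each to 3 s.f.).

With k_r/k_d = 1.206 and 1 − D₀(k_r−k_d)/(k_d L₀) = 0.9956,
t_c = ln(1.206 × 0.9956) / (0.480 − 0.398) = ln(1.201) / 0.08200 = 0.1829/0.08200 = 2.230 d.
D_c = (k_d/k_r) L₀ e^(−k_d t_c) = (0.398/0.480) × 15.1 × e^(−0.398×2.230) = 0.8292 × 15.1 × 0.4116 = 5.154 mg/L.
Minimum DO = C_s − D_c = 8.15 − 5.154 = 2.996 mg/L.

t_c ≈ 2.23 d; D_c ≈ 5.15 mg/L; min DO ≈ 3.00 mg/L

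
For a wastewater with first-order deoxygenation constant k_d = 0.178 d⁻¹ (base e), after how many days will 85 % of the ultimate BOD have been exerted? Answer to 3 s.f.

t ≈ 10.7 d

y/L₀ = 1 − e^(−k_d t) = 0.85 ⇒ e^(−k_d t) = 0.150
t = −ln(0.150) / 0.178 = 1.897 / 0.178 = 10.66 d.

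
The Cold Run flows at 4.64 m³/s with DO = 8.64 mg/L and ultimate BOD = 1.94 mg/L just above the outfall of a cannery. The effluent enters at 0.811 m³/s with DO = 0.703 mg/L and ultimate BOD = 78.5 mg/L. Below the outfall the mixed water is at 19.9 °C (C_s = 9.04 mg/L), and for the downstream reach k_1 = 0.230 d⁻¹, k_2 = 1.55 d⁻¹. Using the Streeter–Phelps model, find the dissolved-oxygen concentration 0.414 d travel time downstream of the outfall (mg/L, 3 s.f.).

DO ≈ 7.32 mg/L

Mixed DO = (4.64×8.64 + 0.811×0.703)/(4.64+0.811) = 40.66/5.451 = 7.459 mg/L.
Mixed L₀ = (4.64×1.94 + 0.811×78.5)/(5.451) = 72.67/5.451 = 13.33 mg/L.
Initial deficit D₀ = C_s − DO₀ = 9.04 − 7.459 = 1.581 mg/L.
D(0.414) = [0.230×13.33/(1.55−0.230)](e^(−0.230×0.414) − e^(−1.55×0.414)) + 1.581 e^(−1.55×0.414)
= 2.323 × (0.9092 − 0.5264) + 1.581 × 0.5264 = 1.721 mg/L.
DO = 9.04 − 1.721 = 7.319 mg/L.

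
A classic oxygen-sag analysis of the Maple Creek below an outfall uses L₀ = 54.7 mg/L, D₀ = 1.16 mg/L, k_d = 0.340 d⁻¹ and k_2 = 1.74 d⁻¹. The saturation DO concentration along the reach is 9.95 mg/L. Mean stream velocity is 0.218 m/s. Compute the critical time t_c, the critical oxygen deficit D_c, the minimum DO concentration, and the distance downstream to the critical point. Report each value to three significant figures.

At the critical point dD/dt = 0, so k_d L₀ e^(−k_d t) = k_2 D. Substituting D(t) from the Streeter–Phelps equation and solving for t gives
t_c = ln[(k_2/k_d)(1 − D₀(k_2−k_d)/(k_d L₀))] / (k_2−k_d).
Here k_2−k_d = 1.400 d⁻¹ and 1 − D₀(k_2−k_d)/(k_d L₀) = 1 − 1.16×1.400/(0.340×54.7) = 0.9127, so
t_c = ln(5.118 × 0.9127) / 1.400 = 1.541 / 1.400 = 1.101 d.
D_c = (k_d/k_2) L₀ e^(−k_d t_c) = (0.340/1.74) × 54.7 × e^(−0.340×1.101) = 0.1954 × 54.7 × 0.6878 = 7.351 mg/L.
Minimum DO = C_s − D_c = 9.95 − 7.351 = 2.599 mg/L.
x_c = v t_c = 0.218 m/s × 1.101 d × 86400 s/d = 20740 m ≈ 20.7 km.

t_c ≈ 1.10 d; D_c ≈ 7.35 mg/L; min DO ≈ 2.60 mg/L; x_c ≈ 20.7 km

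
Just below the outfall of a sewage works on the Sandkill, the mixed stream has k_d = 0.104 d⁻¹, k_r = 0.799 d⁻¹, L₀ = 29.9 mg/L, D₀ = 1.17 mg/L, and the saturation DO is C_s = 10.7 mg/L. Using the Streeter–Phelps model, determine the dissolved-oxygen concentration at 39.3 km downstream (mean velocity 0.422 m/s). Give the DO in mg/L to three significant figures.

Travel time t = x/v = 39.3 km / (0.422 m/s) = 39300 m / 0.422 m/s = 93130 s = 1.078 d.
k_d L₀/(k_r−k_d) = 0.104×29.9/(0.799−0.104) = 3.110/0.6950 = 4.474 mg/L.
e^(−k_d t) = e^(−0.104×1.078) = 0.8940; e^(−k_r t) = e^(−0.799×1.078) = 0.4226.
D = 4.474 × (0.8940 − 0.4226) + 1.17 × 0.4226 = 2.109 + 0.4945 = 2.603 mg/L.
DO = C_s − D = 10.7 − 2.603 = 8.097 mg/L.

DO ≈ 8.10 mg/L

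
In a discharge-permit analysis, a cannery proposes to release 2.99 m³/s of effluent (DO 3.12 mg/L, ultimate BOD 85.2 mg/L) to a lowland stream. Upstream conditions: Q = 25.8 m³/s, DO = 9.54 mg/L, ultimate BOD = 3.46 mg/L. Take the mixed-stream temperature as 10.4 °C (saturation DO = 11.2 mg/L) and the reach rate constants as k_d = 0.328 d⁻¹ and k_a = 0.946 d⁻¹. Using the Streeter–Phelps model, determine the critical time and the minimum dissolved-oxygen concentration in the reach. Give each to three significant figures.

t_c ≈ 0.974 d; minimum DO ≈ 8.19 mg/L

Mixed DO = (25.8×9.54 + 2.99×3.12)/(25.8+2.99) = 255.5/28.79 = 8.873 mg/L.
Mixed L₀ = (25.8×3.46 + 2.99×85.2)/(28.79) = 344.0/28.79 = 11.95 mg/L.
Initial deficit D₀ = C_s − DO₀ = 11.2 − 8.873 = 2.327 mg/L.
t_c = (1/0.6180) ln[(0.946/0.328)(1 − 2.327×0.6180/(0.328×11.95))] = 1.618 × ln(1.826) = 0.9743 d.
D_c = (0.328/0.946) × 11.95 × e^(−0.328×0.9743) = 0.3467 × 11.95 × 0.7265 = 3.010 mg/L.
Minimum DO = 11.2 − 3.010 = 8.190 mg/L.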